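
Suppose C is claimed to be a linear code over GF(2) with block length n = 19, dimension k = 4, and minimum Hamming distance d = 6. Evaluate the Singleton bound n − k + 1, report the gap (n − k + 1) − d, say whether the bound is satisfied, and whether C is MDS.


Singleton RHS = n − k + 1 = 16, slack = 10, bound satisfied, not MDS.

Singleton bound: d ≤ n − k + 1.
Here n = 19, k = 4, so n − k + 1 = 16.
Given d = 6, check d ≤ 16: YES.
Slack = (n − k + 1) − d = 10.
The code is NOT MDS (slack = 10 > 0).
Description: the claimed parameters are [19, 4, 6]_2; such a code would be non-MDS.


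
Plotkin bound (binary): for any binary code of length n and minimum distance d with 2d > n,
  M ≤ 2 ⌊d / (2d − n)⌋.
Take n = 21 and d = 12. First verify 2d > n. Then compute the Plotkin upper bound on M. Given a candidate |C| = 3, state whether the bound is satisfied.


Plotkin bound M ≤ 8; given |C| = 3 ≤ bound (satisfied).

Check applicability: 2d = 24, n = 21.
2d − n = 3 > 0, so Plotkin applies.
Compute d/(2d−n) = 12/3 ≈ 4.0000.
⌊d/(2d−n)⌋ = 4.
Plotkin bound: M ≤ 2·4 = 8.
Given |C| = 3, check: satisfied.
This |C| is below the Plotkin bound.


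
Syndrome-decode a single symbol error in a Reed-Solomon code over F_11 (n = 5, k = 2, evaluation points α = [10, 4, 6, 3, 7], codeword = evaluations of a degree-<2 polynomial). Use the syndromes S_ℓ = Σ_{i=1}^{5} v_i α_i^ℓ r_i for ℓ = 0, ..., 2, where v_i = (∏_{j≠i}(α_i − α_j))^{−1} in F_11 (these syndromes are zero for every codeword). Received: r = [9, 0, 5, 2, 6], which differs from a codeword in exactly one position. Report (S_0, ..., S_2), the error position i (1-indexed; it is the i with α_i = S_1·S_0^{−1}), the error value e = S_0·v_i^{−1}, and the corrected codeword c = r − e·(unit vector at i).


S = (1, 4, 5), error at position 2, error magnitude e = 8, c = [9, 3, 5, 2, 6].

Step 1: column multipliers v_i = (∏_{j≠i}(α_i − α_j))^{−1} mod 11.
  i = 1 (α = 10): (10−4)(10−6)(10−3)(10−7) = 6·4·7·3 = 504 ≡ 9, so v_1 = 9^{−1} = 5 (mod 11).
  i = 2 (α = 4): (4−10)(4−6)(4−3)(4−7) = (−6)·(−2)·1·(−3) = −36 ≡ 8, so v_2 = 8^{−1} = 7 (mod 11).
  i = 3 (α = 6): (6−10)(6−4)(6−3)(6−7) = (−4)·2·3·(−1) = 24 ≡ 2, so v_3 = 2^{−1} = 6 (mod 11).
  i = 4 (α = 3): (3−10)(3−4)(3−6)(3−7) = (−7)·(−1)·(−3)·(−4) = 84 ≡ 7, so v_4 = 7^{−1} = 8 (mod 11).
  i = 5 (α = 7): (7−10)(7−4)(7−6)(7−3) = (−3)·3·1·4 = −36 ≡ 8, so v_5 = 8^{−1} = 7 (mod 11).
  v = [5, 7, 6, 8, 7].
Step 2: syndromes of r = [9, 0, 5, 2, 6] (all sums mod 11).
  S_0 = Σ v_i r_i = 5·9 + 7·0 + 6·5 + 8·2 + 7·6 = 133 ≡ 1.
  S_1 = Σ v_i α_i r_i = 5·10·9 + 7·4·0 + 6·6·5 + 8·3·2 + 7·7·6 = 972 ≡ 4.
  α_i^2 mod 11 = [1, 5, 3, 9, 5].
  S_2 = Σ v_i α_i^2 r_i = 5·1·9 + 7·5·0 + 6·3·5 + 8·9·2 + 7·5·6 = 489 ≡ 5.
  S = (1, 4, 5) ≠ 0, so r is not a codeword (an error is present).
Step 3: locate the error. For a single error e at position i, S_ℓ = v_i·e·α_i^ℓ, so α_err = S_1/S_0.
  S_0^{−1} = 1^{−1} = 1 (mod 11), so α_err = 4·1 = 4 ≡ 4 = α_2. Error position i = 2.
  Consistency check: S_2/S_1 = 5·3 = 15 ≡ 4 = α_err ✓ (single-error assumption holds).
Step 4: error magnitude e = S_0/v_2 = S_0·∏_{j≠2}(α_2 − α_j) = 1·8 = 8 ≡ 8 (mod 11).
Step 5: correct position 2: c_2 = r_2 − e = 0 − 8 ≡ 3 (mod 11). Hence c = [9, 3, 5, 2, 6].
  Check: interpolating c through the α_i gives m(x) = 10 + 1·x (degree < 2) with m(α_i) = c_i for every i, so c is indeed a codeword.


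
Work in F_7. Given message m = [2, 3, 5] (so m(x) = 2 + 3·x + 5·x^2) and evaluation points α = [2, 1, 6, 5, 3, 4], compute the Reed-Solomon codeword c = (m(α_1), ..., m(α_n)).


c = [0, 3, 4, 2, 0, 3]

Message polynomial: m(x) = 2 + 3·x + 5·x^2 (mod 7).
For each evaluation point α_i, compute m(α_i) mod 7:
  α_1 = 2: Horner steps 5 → 6 → 0, so m(2) = 0.
  α_2 = 1: Horner steps 5 → 1 → 3, so m(1) = 3.
  α_3 = 6: Horner steps 5 → 5 → 4, so m(6) = 4.
  α_4 = 5: Horner steps 5 → 0 → 2, so m(5) = 2.
  α_5 = 3: Horner steps 5 → 4 → 0, so m(3) = 0.
  α_6 = 4: Horner steps 5 → 2 → 3, so m(4) = 3.
Codeword c = [0, 3, 4, 2, 0, 3] ∈ F_7^6.


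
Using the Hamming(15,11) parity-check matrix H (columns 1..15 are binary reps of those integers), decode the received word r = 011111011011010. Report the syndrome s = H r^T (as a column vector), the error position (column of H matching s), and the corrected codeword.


s = (1, 1, 1, 0)^T, error position = 14, corrected codeword c = 011111011011000

Compute s = H r^T mod 2 one row at a time:
  s_1 = 1 + 1 + 0 + 1 + 1 + 0 + 1 + 0 = 5 ≡ 1 (mod 2).
  s_2 = 1 + 1 + 1 + 0 + 1 + 0 + 1 + 0 = 5 ≡ 1 (mod 2).
  s_3 = 1 + 1 + 1 + 0 + 0 + 1 + 1 + 0 = 5 ≡ 1 (mod 2).
  s_4 = 0 + 1 + 1 + 0 + 1 + 1 + 0 + 0 = 4 ≡ 0 (mod 2).
s = (1, 1, 1, 0)^T — this equals column 14 of H (binary 1110), so error is at position 14.
Correct: flip bit 14 of r = 011111011011010 to get c = 011111011011000.


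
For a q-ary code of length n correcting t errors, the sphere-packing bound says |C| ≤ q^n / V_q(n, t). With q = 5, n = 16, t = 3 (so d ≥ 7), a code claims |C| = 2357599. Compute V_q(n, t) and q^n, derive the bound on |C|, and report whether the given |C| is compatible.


V_q(n, t) = 37825, q^n = 152587890625, Hamming bound = 4034048, |C| = 2357599 ≤ bound (satisfied).

Step 1: Compute V_q(n, t) = Σ_{j=0}^3 C(n, j) (q−1)^j.
  j = 0: C(16,0)·(4)^0 = 1·1 = 1.
  j = 1: C(16,1)·(4)^1 = 16·4 = 64.
  j = 2: C(16,2)·(4)^2 = 120·16 = 1920.
  j = 3: C(16,3)·(4)^3 = 560·64 = 35840.
  V_q(n, t) = 1 + 64 + 1920 + 35840 = 37825.
Step 2: q^n = 5^16 = 152587890625.
Step 3: Hamming bound ⌊q^n / V_q(n,t)⌋ = ⌊152587890625/37825⌋ = 4034048.
Step 4: Compare |C| = 2357599 to 4034048: satisfied.
The claimed |C| lies below the Hamming bound.


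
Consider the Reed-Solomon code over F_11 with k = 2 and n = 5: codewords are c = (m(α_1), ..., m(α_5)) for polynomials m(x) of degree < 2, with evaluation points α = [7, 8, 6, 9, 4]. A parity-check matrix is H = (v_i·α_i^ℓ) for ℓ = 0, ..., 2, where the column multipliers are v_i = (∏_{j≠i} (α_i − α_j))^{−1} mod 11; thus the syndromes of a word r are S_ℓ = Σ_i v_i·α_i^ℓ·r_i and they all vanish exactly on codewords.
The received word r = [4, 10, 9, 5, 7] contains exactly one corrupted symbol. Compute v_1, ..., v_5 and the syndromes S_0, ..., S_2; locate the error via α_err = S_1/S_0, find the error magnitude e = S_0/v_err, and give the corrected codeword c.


S = (1, 4, 5), error at position 5, error magnitude e = 10, c = [4, 10, 9, 5, 8].

Step 1: column multipliers v_i = (∏_{j≠i}(α_i − α_j))^{−1} mod 11.
  i = 1 (α = 7): (7−8)(7−6)(7−9)(7−4) = (−1)·1·(−2)·3 = 6 ≡ 6, so v_1 = 6^{−1} = 2 (mod 11).
  i = 2 (α = 8): (8−7)(8−6)(8−9)(8−4) = 1·2·(−1)·4 = −8 ≡ 3, so v_2 = 3^{−1} = 4 (mod 11).
  i = 3 (α = 6): (6−7)(6−8)(6−9)(6−4) = (−1)·(−2)·(−3)·2 = −12 ≡ 10, so v_3 = 10^{−1} = 10 (mod 11).
  i = 4 (α = 9): (9−7)(9−8)(9−6)(9−4) = 2·1·3·5 = 30 ≡ 8, so v_4 = 8^{−1} = 7 (mod 11).
  i = 5 (α = 4): (4−7)(4−8)(4−6)(4−9) = (−3)·(−4)·(−2)·(−5) = 120 ≡ 10, so v_5 = 10^{−1} = 10 (mod 11).
  v = [2, 4, 10, 7, 10].
Step 2: syndromes of r = [4, 10, 9, 5, 7] (all sums mod 11).
  S_0 = Σ v_i r_i = 2·4 + 4·10 + 10·9 + 7·5 + 10·7 = 243 ≡ 1.
  S_1 = Σ v_i α_i r_i = 2·7·4 + 4·8·10 + 10·6·9 + 7·9·5 + 10·4·7 = 1511 ≡ 4.
  α_i^2 mod 11 = [5, 9, 3, 4, 5].
  S_2 = Σ v_i α_i^2 r_i = 2·5·4 + 4·9·10 + 10·3·9 + 7·4·5 + 10·5·7 = 1160 ≡ 5.
  S = (1, 4, 5) ≠ 0, so r is not a codeword (an error is present).
Step 3: locate the error. For a single error e at position i, S_ℓ = v_i·e·α_i^ℓ, so α_err = S_1/S_0.
  S_0^{−1} = 1^{−1} = 1 (mod 11), so α_err = 4·1 = 4 ≡ 4 = α_5. Error position i = 5.
  Consistency check: S_2/S_1 = 5·3 = 15 ≡ 4 = α_err ✓ (single-error assumption holds).
Step 4: error magnitude e = S_0/v_5 = S_0·∏_{j≠5}(α_5 − α_j) = 1·10 = 10 ≡ 10 (mod 11).
Step 5: correct position 5: c_5 = r_5 − e = 7 − 10 ≡ 8 (mod 11). Hence c = [4, 10, 9, 5, 8].
  Check: interpolating c through the α_i gives m(x) = 6 + 6·x (degree < 2) with m(α_i) = c_i for every i, so c is indeed a codeword.


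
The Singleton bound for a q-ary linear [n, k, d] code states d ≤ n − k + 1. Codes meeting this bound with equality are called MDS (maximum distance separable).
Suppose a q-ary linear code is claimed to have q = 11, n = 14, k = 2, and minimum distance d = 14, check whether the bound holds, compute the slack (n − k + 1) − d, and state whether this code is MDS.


Singleton RHS = n − k + 1 = 13, slack = -1, bound violated (no such code; not MDS).

Singleton bound: d ≤ n − k + 1.
Here n = 14, k = 2, so n − k + 1 = 13.
Given d = 14, check d ≤ 13: NO.
Slack = (n − k + 1) − d = -1.
The slack is negative: d = 14 exceeds n − k + 1 = 13 by 1, so the Singleton bound is violated and no linear [14, 2, 14]_11 code can exist. In particular it is not MDS (MDS requires d = n − k + 1 exactly).
Description: the claimed parameters are [14, 2, 14]_11; such a code would be impossible (violates the Singleton bound).


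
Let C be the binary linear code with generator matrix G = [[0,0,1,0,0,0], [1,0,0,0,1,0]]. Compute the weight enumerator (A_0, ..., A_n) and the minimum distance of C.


Weight distribution: A_0 = 1, A_1 = 1, A_2 = 1, A_3 = 1. Minimum distance d = 1.

Enumerate all 2^2 = 4 messages m ∈ F_2^2.
For each, compute codeword c = mG in F_2^6, then tally its weight.
  m = 00 → c = 000000, weight = 0.
  m = 10 → c = 001000, weight = 1.
  m = 01 → c = 100010, weight = 2.
  m = 11 → c = 101010, weight = 3.
Tally weights:
  weight 0: 1 codewords.
  weight 1: 1 codewords.
  weight 2: 1 codewords.
  weight 3: 1 codewords.
Minimum distance d = smallest w > 0 with A_w > 0 = 1.
Sanity: Σ A_w = 4 = 2^2 = 4 ✓.


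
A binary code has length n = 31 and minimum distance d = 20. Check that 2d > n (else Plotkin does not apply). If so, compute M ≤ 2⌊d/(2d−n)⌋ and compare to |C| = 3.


Plotkin bound M ≤ 4; given |C| = 3 ≤ bound (satisfied).

Check applicability: 2d = 40, n = 31.
2d − n = 9 > 0, so Plotkin applies.
Compute d/(2d−n) = 20/9 ≈ 2.2222.
⌊d/(2d−n)⌋ = 2.
Plotkin bound: M ≤ 2·2 = 4.
Given |C| = 3, check: satisfied.
This |C| is below the Plotkin bound.


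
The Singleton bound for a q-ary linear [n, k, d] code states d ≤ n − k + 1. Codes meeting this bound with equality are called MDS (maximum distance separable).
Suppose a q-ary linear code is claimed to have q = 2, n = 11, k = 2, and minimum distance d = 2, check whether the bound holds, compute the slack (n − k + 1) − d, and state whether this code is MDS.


Singleton RHS = n − k + 1 = 10, slack = 8, bound satisfied, not MDS.

Singleton bound: d ≤ n − k + 1.
Here n = 11, k = 2, so n − k + 1 = 10.
Given d = 2, check d ≤ 10: YES.
Slack = (n − k + 1) − d = 8.
The code is NOT MDS (slack = 8 > 0).
Description: the claimed parameters are [11, 2, 2]_2; such a code would be non-MDS.


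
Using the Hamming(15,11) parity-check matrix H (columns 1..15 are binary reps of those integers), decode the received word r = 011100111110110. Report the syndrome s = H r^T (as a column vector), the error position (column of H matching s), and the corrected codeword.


s = (0, 0, 0, 1)^T, error position = 1, corrected codeword c = 111100111110110

Compute s = H r^T mod 2 one row at a time:
  s_1 = 1 + 1 + 1 + 1 + 0 + 1 + 1 + 0 = 6 ≡ 0 (mod 2).
  s_2 = 1 + 0 + 0 + 1 + 0 + 1 + 1 + 0 = 4 ≡ 0 (mod 2).
  s_3 = 1 + 1 + 0 + 1 + 1 + 1 + 1 + 0 = 6 ≡ 0 (mod 2).
  s_4 = 0 + 1 + 0 + 1 + 1 + 1 + 1 + 0 = 5 ≡ 1 (mod 2).
s = (0, 0, 0, 1)^T — this equals column 1 of H (binary 0001), so error is at position 1.
Correct: flip bit 1 of r = 011100111110110 to get c = 111100111110110.


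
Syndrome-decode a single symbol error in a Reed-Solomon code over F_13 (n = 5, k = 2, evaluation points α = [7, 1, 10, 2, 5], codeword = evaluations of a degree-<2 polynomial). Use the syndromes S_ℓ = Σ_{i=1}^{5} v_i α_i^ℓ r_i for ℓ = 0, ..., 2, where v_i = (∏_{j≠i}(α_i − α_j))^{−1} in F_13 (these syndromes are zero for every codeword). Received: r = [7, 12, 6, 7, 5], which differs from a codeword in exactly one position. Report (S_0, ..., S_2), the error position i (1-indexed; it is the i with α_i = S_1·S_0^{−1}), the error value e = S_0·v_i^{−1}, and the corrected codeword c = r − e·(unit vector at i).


S = (6, 3, 8), error at position 1, error magnitude e = 12, c = [8, 12, 6, 7, 5].

Step 1: column multipliers v_i = (∏_{j≠i}(α_i − α_j))^{−1} mod 13.
  i = 1 (α = 7): (7−1)(7−10)(7−2)(7−5) = 6·(−3)·5·2 = −180 ≡ 2, so v_1 = 2^{−1} = 7 (mod 13).
  i = 2 (α = 1): (1−7)(1−10)(1−2)(1−5) = (−6)·(−9)·(−1)·(−4) = 216 ≡ 8, so v_2 = 8^{−1} = 5 (mod 13).
  i = 3 (α = 10): (10−7)(10−1)(10−2)(10−5) = 3·9·8·5 = 1080 ≡ 1, so v_3 = 1^{−1} = 1 (mod 13).
  i = 4 (α = 2): (2−7)(2−1)(2−10)(2−5) = (−5)·1·(−8)·(−3) = −120 ≡ 10, so v_4 = 10^{−1} = 4 (mod 13).
  i = 5 (α = 5): (5−7)(5−1)(5−10)(5−2) = (−2)·4·(−5)·3 = 120 ≡ 3, so v_5 = 3^{−1} = 9 (mod 13).
  v = [7, 5, 1, 4, 9].
Step 2: syndromes of r = [7, 12, 6, 7, 5] (all sums mod 13).
  S_0 = Σ v_i r_i = 7·7 + 5·12 + 1·6 + 4·7 + 9·5 = 188 ≡ 6.
  S_1 = Σ v_i α_i r_i = 7·7·7 + 5·1·12 + 1·10·6 + 4·2·7 + 9·5·5 = 744 ≡ 3.
  α_i^2 mod 13 = [10, 1, 9, 4, 12].
  S_2 = Σ v_i α_i^2 r_i = 7·10·7 + 5·1·12 + 1·9·6 + 4·4·7 + 9·12·5 = 1256 ≡ 8.
  S = (6, 3, 8) ≠ 0, so r is not a codeword (an error is present).
Step 3: locate the error. For a single error e at position i, S_ℓ = v_i·e·α_i^ℓ, so α_err = S_1/S_0.
  S_0^{−1} = 6^{−1} = 11 (mod 13), so α_err = 3·11 = 33 ≡ 7 = α_1. Error position i = 1.
  Consistency check: S_2/S_1 = 8·9 = 72 ≡ 7 = α_err ✓ (single-error assumption holds).
Step 4: error magnitude e = S_0/v_1 = S_0·∏_{j≠1}(α_1 − α_j) = 6·2 = 12 ≡ 12 (mod 13).
Step 5: correct position 1: c_1 = r_1 − e = 7 − 12 ≡ 8 (mod 13). Hence c = [8, 12, 6, 7, 5].
  Check: interpolating c through the α_i gives m(x) = 4 + 8·x (degree < 2) with m(α_i) = c_i for every i, so c is indeed a codeword.


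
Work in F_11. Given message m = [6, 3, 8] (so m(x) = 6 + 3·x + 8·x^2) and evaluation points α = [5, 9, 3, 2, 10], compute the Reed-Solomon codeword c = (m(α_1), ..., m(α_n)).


c = [1, 10, 10, 0, 0]

Message polynomial: m(x) = 6 + 3·x + 8·x^2 (mod 11).
For each evaluation point α_i, compute m(α_i) mod 11:
  α_1 = 5: Horner steps 8 → 10 → 1, so m(5) = 1.
  α_2 = 9: Horner steps 8 → 9 → 10, so m(9) = 10.
  α_3 = 3: Horner steps 8 → 5 → 10, so m(3) = 10.
  α_4 = 2: Horner steps 8 → 8 → 0, so m(2) = 0.
  α_5 = 10: Horner steps 8 → 6 → 0, so m(10) = 0.
Codeword c = [1, 10, 10, 0, 0] ∈ F_11^5.


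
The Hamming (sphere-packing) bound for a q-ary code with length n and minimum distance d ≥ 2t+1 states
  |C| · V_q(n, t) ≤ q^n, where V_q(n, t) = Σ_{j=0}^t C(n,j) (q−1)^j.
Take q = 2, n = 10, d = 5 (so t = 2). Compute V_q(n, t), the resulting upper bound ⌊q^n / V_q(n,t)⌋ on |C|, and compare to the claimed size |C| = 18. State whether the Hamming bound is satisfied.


V_q(n, t) = 56, q^n = 1024, Hamming bound = 18, |C| = 18 ≤ bound (satisfied).

Step 1: Compute V_q(n, t) = Σ_{j=0}^2 C(n, j) (q−1)^j.
  j = 0: C(10,0)·(1)^0 = 1·1 = 1.
  j = 1: C(10,1)·(1)^1 = 10·1 = 10.
  j = 2: C(10,2)·(1)^2 = 45·1 = 45.
  V_q(n, t) = 1 + 10 + 45 = 56.
Step 2: q^n = 2^10 = 1024.
Step 3: Hamming bound ⌊q^n / V_q(n,t)⌋ = ⌊1024/56⌋ = 18.
Step 4: Compare |C| = 18 to 18: satisfied.
The claimed |C| lies at the Hamming bound (tight).


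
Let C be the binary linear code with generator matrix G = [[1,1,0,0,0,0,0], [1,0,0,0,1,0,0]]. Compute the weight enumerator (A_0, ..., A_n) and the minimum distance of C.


Weight distribution: A_0 = 1, A_2 = 3. Minimum distance d = 2.

Enumerate all 2^2 = 4 messages m ∈ F_2^2.
For each, compute codeword c = mG in F_2^7, then tally its weight.
  m = 00 → c = 0000000, weight = 0.
  m = 10 → c = 1100000, weight = 2.
  m = 01 → c = 1000100, weight = 2.
  m = 11 → c = 0100100, weight = 2.
Tally weights:
  weight 0: 1 codewords.
  weight 2: 3 codewords.
Minimum distance d = smallest w > 0 with A_w > 0 = 2.
Sanity: Σ A_w = 4 = 2^2 = 4 ✓.


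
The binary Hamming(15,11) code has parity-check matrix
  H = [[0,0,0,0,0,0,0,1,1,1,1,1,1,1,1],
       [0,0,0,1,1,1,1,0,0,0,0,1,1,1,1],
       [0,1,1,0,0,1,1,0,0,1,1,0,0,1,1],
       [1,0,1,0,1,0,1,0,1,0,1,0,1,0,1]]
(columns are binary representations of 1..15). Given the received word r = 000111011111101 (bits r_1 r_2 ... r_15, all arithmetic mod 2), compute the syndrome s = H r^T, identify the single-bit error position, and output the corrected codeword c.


s = (1, 0, 0, 1)^T, error position = 9, corrected codeword c = 000111010111101

Compute s = H r^T mod 2 one row at a time:
  s_1 = 1 + 1 + 1 + 1 + 1 + 1 + 0 + 1 = 7 ≡ 1 (mod 2).
  s_2 = 1 + 1 + 1 + 0 + 1 + 1 + 0 + 1 = 6 ≡ 0 (mod 2).
  s_3 = 0 + 0 + 1 + 0 + 1 + 1 + 0 + 1 = 4 ≡ 0 (mod 2).
  s_4 = 0 + 0 + 1 + 0 + 1 + 1 + 1 + 1 = 5 ≡ 1 (mod 2).
s = (1, 0, 0, 1)^T — this equals column 9 of H (binary 1001), so error is at position 9.
Correct: flip bit 9 of r = 000111011111101 to get c = 000111010111101.


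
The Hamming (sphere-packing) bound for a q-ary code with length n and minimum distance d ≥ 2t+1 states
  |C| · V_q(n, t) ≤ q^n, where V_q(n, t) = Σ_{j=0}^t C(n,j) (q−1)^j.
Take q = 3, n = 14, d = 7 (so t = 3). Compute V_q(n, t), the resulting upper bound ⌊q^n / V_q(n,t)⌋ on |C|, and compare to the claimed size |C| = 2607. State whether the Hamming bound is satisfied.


V_q(n, t) = 3305, q^n = 4782969, Hamming bound = 1447, |C| = 2607 > bound (violated).

Step 1: Compute V_q(n, t) = Σ_{j=0}^3 C(n, j) (q−1)^j.
  j = 0: C(14,0)·(2)^0 = 1·1 = 1.
  j = 1: C(14,1)·(2)^1 = 14·2 = 28.
  j = 2: C(14,2)·(2)^2 = 91·4 = 364.
  j = 3: C(14,3)·(2)^3 = 364·8 = 2912.
  V_q(n, t) = 1 + 28 + 364 + 2912 = 3305.
Step 2: q^n = 3^14 = 4782969.
Step 3: Hamming bound ⌊q^n / V_q(n,t)⌋ = ⌊4782969/3305⌋ = 1447.
Step 4: Compare |C| = 2607 to 1447: violated.
The claimed |C| lies above the Hamming bound, so no 3-ary code of length 14 with d ≥ 7 can have 2607 codewords.


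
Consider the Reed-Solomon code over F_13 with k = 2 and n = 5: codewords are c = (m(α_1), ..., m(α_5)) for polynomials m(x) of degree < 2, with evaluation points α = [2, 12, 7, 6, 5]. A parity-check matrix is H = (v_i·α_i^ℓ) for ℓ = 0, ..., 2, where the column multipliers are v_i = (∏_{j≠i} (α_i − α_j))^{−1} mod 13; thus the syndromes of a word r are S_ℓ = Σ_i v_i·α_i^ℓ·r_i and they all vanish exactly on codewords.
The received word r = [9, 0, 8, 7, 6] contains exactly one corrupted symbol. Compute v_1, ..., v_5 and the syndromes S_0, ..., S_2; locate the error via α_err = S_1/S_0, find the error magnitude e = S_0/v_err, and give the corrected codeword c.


S = (3, 6, 12), error at position 1, error magnitude e = 6, c = [3, 0, 8, 7, 6].

Step 1: column multipliers v_i = (∏_{j≠i}(α_i − α_j))^{−1} mod 13.
  i = 1 (α = 2): (2−12)(2−7)(2−6)(2−5) = (−10)·(−5)·(−4)·(−3) = 600 ≡ 2, so v_1 = 2^{−1} = 7 (mod 13).
  i = 2 (α = 12): (12−2)(12−7)(12−6)(12−5) = 10·5·6·7 = 2100 ≡ 7, so v_2 = 7^{−1} = 2 (mod 13).
  i = 3 (α = 7): (7−2)(7−12)(7−6)(7−5) = 5·(−5)·1·2 = −50 ≡ 2, so v_3 = 2^{−1} = 7 (mod 13).
  i = 4 (α = 6): (6−2)(6−12)(6−7)(6−5) = 4·(−6)·(−1)·1 = 24 ≡ 11, so v_4 = 11^{−1} = 6 (mod 13).
  i = 5 (α = 5): (5−2)(5−12)(5−7)(5−6) = 3·(−7)·(−2)·(−1) = −42 ≡ 10, so v_5 = 10^{−1} = 4 (mod 13).
  v = [7, 2, 7, 6, 4].
Step 2: syndromes of r = [9, 0, 8, 7, 6] (all sums mod 13).
  S_0 = Σ v_i r_i = 7·9 + 2·0 + 7·8 + 6·7 + 4·6 = 185 ≡ 3.
  S_1 = Σ v_i α_i r_i = 7·2·9 + 2·12·0 + 7·7·8 + 6·6·7 + 4·5·6 = 890 ≡ 6.
  α_i^2 mod 13 = [4, 1, 10, 10, 12].
  S_2 = Σ v_i α_i^2 r_i = 7·4·9 + 2·1·0 + 7·10·8 + 6·10·7 + 4·12·6 = 1520 ≡ 12.
  S = (3, 6, 12) ≠ 0, so r is not a codeword (an error is present).
Step 3: locate the error. For a single error e at position i, S_ℓ = v_i·e·α_i^ℓ, so α_err = S_1/S_0.
  S_0^{−1} = 3^{−1} = 9 (mod 13), so α_err = 6·9 = 54 ≡ 2 = α_1. Error position i = 1.
  Consistency check: S_2/S_1 = 12·11 = 132 ≡ 2 = α_err ✓ (single-error assumption holds).
Step 4: error magnitude e = S_0/v_1 = S_0·∏_{j≠1}(α_1 − α_j) = 3·2 = 6 ≡ 6 (mod 13).
Step 5: correct position 1: c_1 = r_1 − e = 9 − 6 ≡ 3 (mod 13). Hence c = [3, 0, 8, 7, 6].
  Check: interpolating c through the α_i gives m(x) = 1 + 1·x (degree < 2) with m(α_i) = c_i for every i, so c is indeed a codeword.


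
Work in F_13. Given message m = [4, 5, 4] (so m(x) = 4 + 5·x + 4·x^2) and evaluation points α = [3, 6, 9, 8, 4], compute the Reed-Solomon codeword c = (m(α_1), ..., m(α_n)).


c = [3, 9, 9, 1, 10]

Message polynomial: m(x) = 4 + 5·x + 4·x^2 (mod 13).
For each evaluation point α_i, compute m(α_i) mod 13:
  α_1 = 3: Horner steps 4 → 4 → 3, so m(3) = 3.
  α_2 = 6: Horner steps 4 → 3 → 9, so m(6) = 9.
  α_3 = 9: Horner steps 4 → 2 → 9, so m(9) = 9.
  α_4 = 8: Horner steps 4 → 11 → 1, so m(8) = 1.
  α_5 = 4: Horner steps 4 → 8 → 10, so m(4) = 10.
Codeword c = [3, 9, 9, 1, 10] ∈ F_13^5.


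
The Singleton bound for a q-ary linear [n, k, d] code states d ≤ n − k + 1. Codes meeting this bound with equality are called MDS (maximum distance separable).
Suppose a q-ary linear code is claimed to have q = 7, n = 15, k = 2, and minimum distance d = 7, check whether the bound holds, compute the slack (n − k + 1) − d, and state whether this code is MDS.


Singleton RHS = n − k + 1 = 14, slack = 7, bound satisfied, not MDS.

Singleton bound: d ≤ n − k + 1.
Here n = 15, k = 2, so n − k + 1 = 14.
Given d = 7, check d ≤ 14: YES.
Slack = (n − k + 1) − d = 7.
The code is NOT MDS (slack = 7 > 0).
Description: the claimed parameters are [15, 2, 7]_7; such a code would be non-MDS.


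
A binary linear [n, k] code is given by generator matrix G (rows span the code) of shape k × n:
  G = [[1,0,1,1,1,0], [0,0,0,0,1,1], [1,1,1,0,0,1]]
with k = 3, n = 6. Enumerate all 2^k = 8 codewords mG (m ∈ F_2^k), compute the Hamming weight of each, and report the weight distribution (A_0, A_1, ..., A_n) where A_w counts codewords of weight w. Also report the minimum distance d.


Weight distribution: A_0 = 1, A_2 = 2, A_4 = 5. Minimum distance d = 2.

Enumerate all 2^3 = 8 messages m ∈ F_2^3.
For each, compute codeword c = mG in F_2^6, then tally its weight.
  m = 000 → c = 000000, weight = 0.
  m = 100 → c = 101110, weight = 4.
  m = 010 → c = 000011, weight = 2.
  m = 110 → c = 101101, weight = 4.
  m = 001 → c = 111001, weight = 4.
  m = 101 → c = 010111, weight = 4.
  m = 011 → c = 111010, weight = 4.
  m = 111 → c = 010100, weight = 2.
Tally weights:
  weight 0: 1 codewords.
  weight 2: 2 codewords.
  weight 4: 5 codewords.
Minimum distance d = smallest w > 0 with A_w > 0 = 2.
Sanity: Σ A_w = 8 = 2^3 = 8 ✓.


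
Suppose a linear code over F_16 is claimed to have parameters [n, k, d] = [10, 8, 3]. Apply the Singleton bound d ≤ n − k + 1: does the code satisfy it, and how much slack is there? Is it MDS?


Singleton RHS = n − k + 1 = 3, slack = 0, bound satisfied, MDS.

Singleton bound: d ≤ n − k + 1.
Here n = 10, k = 8, so n − k + 1 = 3.
Given d = 3, check d ≤ 3: YES.
Slack = (n − k + 1) − d = 0.
The code is MDS (slack = 0).
Description: the claimed parameters are [10, 8, 3]_16; such a code would be MDS (meets Singleton bound).


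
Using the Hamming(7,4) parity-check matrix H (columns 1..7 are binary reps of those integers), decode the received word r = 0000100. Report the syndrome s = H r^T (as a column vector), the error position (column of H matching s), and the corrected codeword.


s = (1, 0, 1)^T, error position = 5, corrected codeword c = 0000000

Compute s = H r^T mod 2 one row at a time:
  s_1 = 0 + 1 + 0 + 0 = 1 ≡ 1 (mod 2).
  s_2 = 0 + 0 + 0 + 0 = 0 ≡ 0 (mod 2).
  s_3 = 0 + 0 + 1 + 0 = 1 ≡ 1 (mod 2).
s = (1, 0, 1)^T — this equals column 5 of H (binary 101), so error is at position 5.
Correct: flip bit 5 of r = 0000100 to get c = 0000000.


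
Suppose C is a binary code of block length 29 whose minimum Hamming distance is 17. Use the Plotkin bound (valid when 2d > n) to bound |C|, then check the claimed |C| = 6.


Plotkin bound M ≤ 6; given |C| = 6 ≤ bound (satisfied).

Check applicability: 2d = 34, n = 29.
2d − n = 5 > 0, so Plotkin applies.
Compute d/(2d−n) = 17/5 ≈ 3.4000.
⌊d/(2d−n)⌋ = 3.
Plotkin bound: M ≤ 2·3 = 6.
Given |C| = 6, check: satisfied.
This |C| is at the Plotkin bound.


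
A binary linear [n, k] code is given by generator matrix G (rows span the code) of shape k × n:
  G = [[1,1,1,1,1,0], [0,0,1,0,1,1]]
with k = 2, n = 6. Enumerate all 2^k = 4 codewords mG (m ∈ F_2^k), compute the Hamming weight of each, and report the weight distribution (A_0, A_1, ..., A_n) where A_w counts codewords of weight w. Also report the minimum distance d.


Weight distribution: A_0 = 1, A_3 = 1, A_4 = 1, A_5 = 1. Minimum distance d = 3.

Enumerate all 2^2 = 4 messages m ∈ F_2^2.
For each, compute codeword c = mG in F_2^6, then tally its weight.
  m = 00 → c = 000000, weight = 0.
  m = 10 → c = 111110, weight = 5.
  m = 01 → c = 001011, weight = 3.
  m = 11 → c = 110101, weight = 4.
Tally weights:
  weight 0: 1 codewords.
  weight 3: 1 codewords.
  weight 4: 1 codewords.
  weight 5: 1 codewords.
Minimum distance d = smallest w > 0 with A_w > 0 = 3.
Sanity: Σ A_w = 4 = 2^2 = 4 ✓.


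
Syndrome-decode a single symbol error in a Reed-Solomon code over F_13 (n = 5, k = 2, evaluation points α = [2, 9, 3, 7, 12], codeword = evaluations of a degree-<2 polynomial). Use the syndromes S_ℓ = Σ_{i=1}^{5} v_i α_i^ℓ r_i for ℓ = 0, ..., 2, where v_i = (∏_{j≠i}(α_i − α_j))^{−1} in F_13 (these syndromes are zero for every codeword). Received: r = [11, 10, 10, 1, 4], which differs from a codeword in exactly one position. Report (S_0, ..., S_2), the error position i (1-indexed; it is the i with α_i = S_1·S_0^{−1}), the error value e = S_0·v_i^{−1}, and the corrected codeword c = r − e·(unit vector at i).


S = (8, 11, 7), error at position 3, error magnitude e = 1, c = [11, 10, 9, 1, 4].

Step 1: column multipliers v_i = (∏_{j≠i}(α_i − α_j))^{−1} mod 13.
  i = 1 (α = 2): (2−9)(2−3)(2−7)(2−12) = (−7)·(−1)·(−5)·(−10) = 350 ≡ 12, so v_1 = 12^{−1} = 12 (mod 13).
  i = 2 (α = 9): (9−2)(9−3)(9−7)(9−12) = 7·6·2·(−3) = −252 ≡ 8, so v_2 = 8^{−1} = 5 (mod 13).
  i = 3 (α = 3): (3−2)(3−9)(3−7)(3−12) = 1·(−6)·(−4)·(−9) = −216 ≡ 5, so v_3 = 5^{−1} = 8 (mod 13).
  i = 4 (α = 7): (7−2)(7−9)(7−3)(7−12) = 5·(−2)·4·(−5) = 200 ≡ 5, so v_4 = 5^{−1} = 8 (mod 13).
  i = 5 (α = 12): (12−2)(12−9)(12−3)(12−7) = 10·3·9·5 = 1350 ≡ 11, so v_5 = 11^{−1} = 6 (mod 13).
  v = [12, 5, 8, 8, 6].
Step 2: syndromes of r = [11, 10, 10, 1, 4] (all sums mod 13).
  S_0 = Σ v_i r_i = 12·11 + 5·10 + 8·10 + 8·1 + 6·4 = 294 ≡ 8.
  S_1 = Σ v_i α_i r_i = 12·2·11 + 5·9·10 + 8·3·10 + 8·7·1 + 6·12·4 = 1298 ≡ 11.
  α_i^2 mod 13 = [4, 3, 9, 10, 1].
  S_2 = Σ v_i α_i^2 r_i = 12·4·11 + 5·3·10 + 8·9·10 + 8·10·1 + 6·1·4 = 1502 ≡ 7.
  S = (8, 11, 7) ≠ 0, so r is not a codeword (an error is present).
Step 3: locate the error. For a single error e at position i, S_ℓ = v_i·e·α_i^ℓ, so α_err = S_1/S_0.
  S_0^{−1} = 8^{−1} = 5 (mod 13), so α_err = 11·5 = 55 ≡ 3 = α_3. Error position i = 3.
  Consistency check: S_2/S_1 = 7·6 = 42 ≡ 3 = α_err ✓ (single-error assumption holds).
Step 4: error magnitude e = S_0/v_3 = S_0·∏_{j≠3}(α_3 − α_j) = 8·5 = 40 ≡ 1 (mod 13).
Step 5: correct position 3: c_3 = r_3 − e = 10 − 1 ≡ 9 (mod 13). Hence c = [11, 10, 9, 1, 4].
  Check: interpolating c through the α_i gives m(x) = 2 + 11·x (degree < 2) with m(α_i) = c_i for every i, so c is indeed a codeword.


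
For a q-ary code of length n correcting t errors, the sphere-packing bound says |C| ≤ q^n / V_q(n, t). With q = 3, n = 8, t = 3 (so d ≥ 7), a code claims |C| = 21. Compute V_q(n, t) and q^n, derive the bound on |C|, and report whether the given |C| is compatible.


V_q(n, t) = 577, q^n = 6561, Hamming bound = 11, |C| = 21 > bound (violated).

Step 1: Compute V_q(n, t) = Σ_{j=0}^3 C(n, j) (q−1)^j.
  j = 0: C(8,0)·(2)^0 = 1·1 = 1.
  j = 1: C(8,1)·(2)^1 = 8·2 = 16.
  j = 2: C(8,2)·(2)^2 = 28·4 = 112.
  j = 3: C(8,3)·(2)^3 = 56·8 = 448.
  V_q(n, t) = 1 + 16 + 112 + 448 = 577.
Step 2: q^n = 3^8 = 6561.
Step 3: Hamming bound ⌊q^n / V_q(n,t)⌋ = ⌊6561/577⌋ = 11.
Step 4: Compare |C| = 21 to 11: violated.
The claimed |C| lies above the Hamming bound, so no 3-ary code of length 8 with d ≥ 7 can have 21 codewords.


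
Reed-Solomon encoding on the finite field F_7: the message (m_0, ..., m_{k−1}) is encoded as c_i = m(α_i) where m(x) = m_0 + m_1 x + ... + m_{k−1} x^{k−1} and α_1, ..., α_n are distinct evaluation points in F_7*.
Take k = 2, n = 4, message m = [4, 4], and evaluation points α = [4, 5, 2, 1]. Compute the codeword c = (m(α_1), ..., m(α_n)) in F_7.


c = [6, 3, 5, 1]

Message polynomial: m(x) = 4 + 4·x (mod 7).
For each evaluation point α_i, compute m(α_i) mod 7:
  α_1 = 4: Horner steps 4 → 6, so m(4) = 6.
  α_2 = 5: Horner steps 4 → 3, so m(5) = 3.
  α_3 = 2: Horner steps 4 → 5, so m(2) = 5.
  α_4 = 1: Horner steps 4 → 1, so m(1) = 1.
Codeword c = [6, 3, 5, 1] ∈ F_7^4.


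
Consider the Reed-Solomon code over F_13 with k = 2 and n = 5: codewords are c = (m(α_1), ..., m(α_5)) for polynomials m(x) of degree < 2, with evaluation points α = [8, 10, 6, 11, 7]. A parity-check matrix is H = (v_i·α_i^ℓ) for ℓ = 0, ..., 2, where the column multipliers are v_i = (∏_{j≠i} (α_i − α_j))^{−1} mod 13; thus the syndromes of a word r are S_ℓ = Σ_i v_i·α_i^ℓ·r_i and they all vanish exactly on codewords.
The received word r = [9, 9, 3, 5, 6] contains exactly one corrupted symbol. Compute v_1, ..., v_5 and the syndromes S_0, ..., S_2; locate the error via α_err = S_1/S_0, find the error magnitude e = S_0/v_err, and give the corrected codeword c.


S = (10, 9, 12), error at position 2, error magnitude e = 7, c = [9, 2, 3, 5, 6].

Step 1: column multipliers v_i = (∏_{j≠i}(α_i − α_j))^{−1} mod 13.
  i = 1 (α = 8): (8−10)(8−6)(8−11)(8−7) = (−2)·2·(−3)·1 = 12 ≡ 12, so v_1 = 12^{−1} = 12 (mod 13).
  i = 2 (α = 10): (10−8)(10−6)(10−11)(10−7) = 2·4·(−1)·3 = −24 ≡ 2, so v_2 = 2^{−1} = 7 (mod 13).
  i = 3 (α = 6): (6−8)(6−10)(6−11)(6−7) = (−2)·(−4)·(−5)·(−1) = 40 ≡ 1, so v_3 = 1^{−1} = 1 (mod 13).
  i = 4 (α = 11): (11−8)(11−10)(11−6)(11−7) = 3·1·5·4 = 60 ≡ 8, so v_4 = 8^{−1} = 5 (mod 13).
  i = 5 (α = 7): (7−8)(7−10)(7−6)(7−11) = (−1)·(−3)·1·(−4) = −12 ≡ 1, so v_5 = 1^{−1} = 1 (mod 13).
  v = [12, 7, 1, 5, 1].
Step 2: syndromes of r = [9, 9, 3, 5, 6] (all sums mod 13).
  S_0 = Σ v_i r_i = 12·9 + 7·9 + 1·3 + 5·5 + 1·6 = 205 ≡ 10.
  S_1 = Σ v_i α_i r_i = 12·8·9 + 7·10·9 + 1·6·3 + 5·11·5 + 1·7·6 = 1829 ≡ 9.
  α_i^2 mod 13 = [12, 9, 10, 4, 10].
  S_2 = Σ v_i α_i^2 r_i = 12·12·9 + 7·9·9 + 1·10·3 + 5·4·5 + 1·10·6 = 2053 ≡ 12.
  S = (10, 9, 12) ≠ 0, so r is not a codeword (an error is present).
Step 3: locate the error. For a single error e at position i, S_ℓ = v_i·e·α_i^ℓ, so α_err = S_1/S_0.
  S_0^{−1} = 10^{−1} = 4 (mod 13), so α_err = 9·4 = 36 ≡ 10 = α_2. Error position i = 2.
  Consistency check: S_2/S_1 = 12·3 = 36 ≡ 10 = α_err ✓ (single-error assumption holds).
Step 4: error magnitude e = S_0/v_2 = S_0·∏_{j≠2}(α_2 − α_j) = 10·2 = 20 ≡ 7 (mod 13).
Step 5: correct position 2: c_2 = r_2 − e = 9 − 7 ≡ 2 (mod 13). Hence c = [9, 2, 3, 5, 6].
  Check: interpolating c through the α_i gives m(x) = 11 + 3·x (degree < 2) with m(α_i) = c_i for every i, so c is indeed a codeword.


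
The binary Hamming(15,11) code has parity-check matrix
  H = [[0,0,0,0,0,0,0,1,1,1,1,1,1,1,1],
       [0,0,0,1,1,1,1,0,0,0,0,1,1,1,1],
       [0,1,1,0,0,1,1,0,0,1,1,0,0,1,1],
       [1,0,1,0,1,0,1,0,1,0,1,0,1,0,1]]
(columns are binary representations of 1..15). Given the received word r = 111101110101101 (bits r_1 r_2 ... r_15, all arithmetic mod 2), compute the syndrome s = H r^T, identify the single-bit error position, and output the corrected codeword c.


s = (1, 0, 0, 1)^T, error position = 9, corrected codeword c = 111101111101101

Compute s = H r^T mod 2 one row at a time:
  s_1 = 1 + 0 + 1 + 0 + 1 + 1 + 0 + 1 = 5 ≡ 1 (mod 2).
  s_2 = 1 + 0 + 1 + 1 + 1 + 1 + 0 + 1 = 6 ≡ 0 (mod 2).
  s_3 = 1 + 1 + 1 + 1 + 1 + 0 + 0 + 1 = 6 ≡ 0 (mod 2).
  s_4 = 1 + 1 + 0 + 1 + 0 + 0 + 1 + 1 = 5 ≡ 1 (mod 2).
s = (1, 0, 0, 1)^T — this equals column 9 of H (binary 1001), so error is at position 9.
Correct: flip bit 9 of r = 111101110101101 to get c = 111101111101101.


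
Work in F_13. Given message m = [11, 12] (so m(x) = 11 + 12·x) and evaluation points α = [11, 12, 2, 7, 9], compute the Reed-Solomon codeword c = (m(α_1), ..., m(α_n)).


c = [0, 12, 9, 4, 2]

Message polynomial: m(x) = 11 + 12·x (mod 13).
For each evaluation point α_i, compute m(α_i) mod 13:
  α_1 = 11: Horner steps 12 → 0, so m(11) = 0.
  α_2 = 12: Horner steps 12 → 12, so m(12) = 12.
  α_3 = 2: Horner steps 12 → 9, so m(2) = 9.
  α_4 = 7: Horner steps 12 → 4, so m(7) = 4.
  α_5 = 9: Horner steps 12 → 2, so m(9) = 2.
Codeword c = [0, 12, 9, 4, 2] ∈ F_13^5.


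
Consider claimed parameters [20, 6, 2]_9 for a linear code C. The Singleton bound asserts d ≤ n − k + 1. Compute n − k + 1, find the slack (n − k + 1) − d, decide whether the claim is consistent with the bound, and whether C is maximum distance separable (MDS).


Singleton RHS = n − k + 1 = 15, slack = 13, bound satisfied, not MDS.

Singleton bound: d ≤ n − k + 1.
Here n = 20, k = 6, so n − k + 1 = 15.
Given d = 2, check d ≤ 15: YES.
Slack = (n − k + 1) − d = 13.
The code is NOT MDS (slack = 13 > 0).
Description: the claimed parameters are [20, 6, 2]_9; such a code would be non-MDS.


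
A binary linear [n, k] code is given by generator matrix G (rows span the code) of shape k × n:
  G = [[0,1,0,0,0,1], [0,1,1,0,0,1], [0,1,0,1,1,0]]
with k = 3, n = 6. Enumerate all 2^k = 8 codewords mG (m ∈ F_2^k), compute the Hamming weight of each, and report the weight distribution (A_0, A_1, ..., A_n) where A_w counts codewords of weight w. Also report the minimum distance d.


Weight distribution: A_0 = 1, A_1 = 1, A_2 = 1, A_3 = 3, A_4 = 2. Minimum distance d = 1.

Enumerate all 2^3 = 8 messages m ∈ F_2^3.
For each, compute codeword c = mG in F_2^6, then tally its weight.
  m = 000 → c = 000000, weight = 0.
  m = 100 → c = 010001, weight = 2.
  m = 010 → c = 011001, weight = 3.
  m = 110 → c = 001000, weight = 1.
  m = 001 → c = 010110, weight = 3.
  m = 101 → c = 000111, weight = 3.
  m = 011 → c = 001111, weight = 4.
  m = 111 → c = 011110, weight = 4.
Tally weights:
  weight 0: 1 codewords.
  weight 1: 1 codewords.
  weight 2: 1 codewords.
  weight 3: 3 codewords.
  weight 4: 2 codewords.
Minimum distance d = smallest w > 0 with A_w > 0 = 1.
Sanity: Σ A_w = 8 = 2^3 = 8 ✓.


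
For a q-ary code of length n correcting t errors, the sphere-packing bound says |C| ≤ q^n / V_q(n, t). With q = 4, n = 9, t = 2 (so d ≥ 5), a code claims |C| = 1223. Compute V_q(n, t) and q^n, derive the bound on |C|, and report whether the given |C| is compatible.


V_q(n, t) = 352, q^n = 262144, Hamming bound = 744, |C| = 1223 > bound (violated).

Step 1: Compute V_q(n, t) = Σ_{j=0}^2 C(n, j) (q−1)^j.
  j = 0: C(9,0)·(3)^0 = 1·1 = 1.
  j = 1: C(9,1)·(3)^1 = 9·3 = 27.
  j = 2: C(9,2)·(3)^2 = 36·9 = 324.
  V_q(n, t) = 1 + 27 + 324 = 352.
Step 2: q^n = 4^9 = 262144.
Step 3: Hamming bound ⌊q^n / V_q(n,t)⌋ = ⌊262144/352⌋ = 744.
Step 4: Compare |C| = 1223 to 744: violated.
The claimed |C| lies above the Hamming bound, so no 4-ary code of length 9 with d ≥ 5 can have 1223 codewords.


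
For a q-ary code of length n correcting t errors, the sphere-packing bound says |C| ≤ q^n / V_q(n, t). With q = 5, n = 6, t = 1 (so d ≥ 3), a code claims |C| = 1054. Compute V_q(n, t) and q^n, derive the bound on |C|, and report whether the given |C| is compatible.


V_q(n, t) = 25, q^n = 15625, Hamming bound = 625, |C| = 1054 > bound (violated).

Step 1: Compute V_q(n, t) = Σ_{j=0}^1 C(n, j) (q−1)^j.
  j = 0: C(6,0)·(4)^0 = 1·1 = 1.
  j = 1: C(6,1)·(4)^1 = 6·4 = 24.
  V_q(n, t) = 1 + 24 = 25.
Step 2: q^n = 5^6 = 15625.
Step 3: Hamming bound ⌊q^n / V_q(n,t)⌋ = ⌊15625/25⌋ = 625.
Step 4: Compare |C| = 1054 to 625: violated.
The claimed |C| lies above the Hamming bound, so no 5-ary code of length 6 with d ≥ 3 can have 1054 codewords.


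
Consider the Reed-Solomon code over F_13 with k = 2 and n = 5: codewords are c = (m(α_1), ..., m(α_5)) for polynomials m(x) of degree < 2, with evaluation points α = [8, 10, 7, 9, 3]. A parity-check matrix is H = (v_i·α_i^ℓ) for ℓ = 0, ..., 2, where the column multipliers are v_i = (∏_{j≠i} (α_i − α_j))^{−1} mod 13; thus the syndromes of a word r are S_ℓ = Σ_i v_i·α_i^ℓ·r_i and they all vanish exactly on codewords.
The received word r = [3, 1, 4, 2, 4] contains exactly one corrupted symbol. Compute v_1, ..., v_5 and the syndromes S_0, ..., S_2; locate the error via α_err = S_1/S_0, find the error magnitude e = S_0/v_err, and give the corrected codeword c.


S = (6, 5, 2), error at position 5, error magnitude e = 9, c = [3, 1, 4, 2, 8].

Step 1: column multipliers v_i = (∏_{j≠i}(α_i − α_j))^{−1} mod 13.
  i = 1 (α = 8): (8−10)(8−7)(8−9)(8−3) = (−2)·1·(−1)·5 = 10 ≡ 10, so v_1 = 10^{−1} = 4 (mod 13).
  i = 2 (α = 10): (10−8)(10−7)(10−9)(10−3) = 2·3·1·7 = 42 ≡ 3, so v_2 = 3^{−1} = 9 (mod 13).
  i = 3 (α = 7): (7−8)(7−10)(7−9)(7−3) = (−1)·(−3)·(−2)·4 = −24 ≡ 2, so v_3 = 2^{−1} = 7 (mod 13).
  i = 4 (α = 9): (9−8)(9−10)(9−7)(9−3) = 1·(−1)·2·6 = −12 ≡ 1, so v_4 = 1^{−1} = 1 (mod 13).
  i = 5 (α = 3): (3−8)(3−10)(3−7)(3−9) = (−5)·(−7)·(−4)·(−6) = 840 ≡ 8, so v_5 = 8^{−1} = 5 (mod 13).
  v = [4, 9, 7, 1, 5].
Step 2: syndromes of r = [3, 1, 4, 2, 4] (all sums mod 13).
  S_0 = Σ v_i r_i = 4·3 + 9·1 + 7·4 + 1·2 + 5·4 = 71 ≡ 6.
  S_1 = Σ v_i α_i r_i = 4·8·3 + 9·10·1 + 7·7·4 + 1·9·2 + 5·3·4 = 460 ≡ 5.
  α_i^2 mod 13 = [12, 9, 10, 3, 9].
  S_2 = Σ v_i α_i^2 r_i = 4·12·3 + 9·9·1 + 7·10·4 + 1·3·2 + 5·9·4 = 691 ≡ 2.
  S = (6, 5, 2) ≠ 0, so r is not a codeword (an error is present).
Step 3: locate the error. For a single error e at position i, S_ℓ = v_i·e·α_i^ℓ, so α_err = S_1/S_0.
  S_0^{−1} = 6^{−1} = 11 (mod 13), so α_err = 5·11 = 55 ≡ 3 = α_5. Error position i = 5.
  Consistency check: S_2/S_1 = 2·8 = 16 ≡ 3 = α_err ✓ (single-error assumption holds).
Step 4: error magnitude e = S_0/v_5 = S_0·∏_{j≠5}(α_5 − α_j) = 6·8 = 48 ≡ 9 (mod 13).
Step 5: correct position 5: c_5 = r_5 − e = 4 − 9 ≡ 8 (mod 13). Hence c = [3, 1, 4, 2, 8].
  Check: interpolating c through the α_i gives m(x) = 11 + 12·x (degree < 2) with m(α_i) = c_i for every i, so c is indeed a codeword.


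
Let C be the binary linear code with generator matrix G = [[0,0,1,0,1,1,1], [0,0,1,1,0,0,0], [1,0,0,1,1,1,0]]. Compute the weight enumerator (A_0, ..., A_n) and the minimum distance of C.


Weight distribution: A_0 = 1, A_2 = 2, A_4 = 5. Minimum distance d = 2.

Enumerate all 2^3 = 8 messages m ∈ F_2^3.
For each, compute codeword c = mG in F_2^7, then tally its weight.
  m = 000 → c = 0000000, weight = 0.
  m = 100 → c = 0010111, weight = 4.
  m = 010 → c = 0011000, weight = 2.
  m = 110 → c = 0001111, weight = 4.
  m = 001 → c = 1001110, weight = 4.
  m = 101 → c = 1011001, weight = 4.
  m = 011 → c = 1010110, weight = 4.
  m = 111 → c = 1000001, weight = 2.
Tally weights:
  weight 0: 1 codewords.
  weight 2: 2 codewords.
  weight 4: 5 codewords.
Minimum distance d = smallest w > 0 with A_w > 0 = 2.
Sanity: Σ A_w = 8 = 2^3 = 8 ✓.
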